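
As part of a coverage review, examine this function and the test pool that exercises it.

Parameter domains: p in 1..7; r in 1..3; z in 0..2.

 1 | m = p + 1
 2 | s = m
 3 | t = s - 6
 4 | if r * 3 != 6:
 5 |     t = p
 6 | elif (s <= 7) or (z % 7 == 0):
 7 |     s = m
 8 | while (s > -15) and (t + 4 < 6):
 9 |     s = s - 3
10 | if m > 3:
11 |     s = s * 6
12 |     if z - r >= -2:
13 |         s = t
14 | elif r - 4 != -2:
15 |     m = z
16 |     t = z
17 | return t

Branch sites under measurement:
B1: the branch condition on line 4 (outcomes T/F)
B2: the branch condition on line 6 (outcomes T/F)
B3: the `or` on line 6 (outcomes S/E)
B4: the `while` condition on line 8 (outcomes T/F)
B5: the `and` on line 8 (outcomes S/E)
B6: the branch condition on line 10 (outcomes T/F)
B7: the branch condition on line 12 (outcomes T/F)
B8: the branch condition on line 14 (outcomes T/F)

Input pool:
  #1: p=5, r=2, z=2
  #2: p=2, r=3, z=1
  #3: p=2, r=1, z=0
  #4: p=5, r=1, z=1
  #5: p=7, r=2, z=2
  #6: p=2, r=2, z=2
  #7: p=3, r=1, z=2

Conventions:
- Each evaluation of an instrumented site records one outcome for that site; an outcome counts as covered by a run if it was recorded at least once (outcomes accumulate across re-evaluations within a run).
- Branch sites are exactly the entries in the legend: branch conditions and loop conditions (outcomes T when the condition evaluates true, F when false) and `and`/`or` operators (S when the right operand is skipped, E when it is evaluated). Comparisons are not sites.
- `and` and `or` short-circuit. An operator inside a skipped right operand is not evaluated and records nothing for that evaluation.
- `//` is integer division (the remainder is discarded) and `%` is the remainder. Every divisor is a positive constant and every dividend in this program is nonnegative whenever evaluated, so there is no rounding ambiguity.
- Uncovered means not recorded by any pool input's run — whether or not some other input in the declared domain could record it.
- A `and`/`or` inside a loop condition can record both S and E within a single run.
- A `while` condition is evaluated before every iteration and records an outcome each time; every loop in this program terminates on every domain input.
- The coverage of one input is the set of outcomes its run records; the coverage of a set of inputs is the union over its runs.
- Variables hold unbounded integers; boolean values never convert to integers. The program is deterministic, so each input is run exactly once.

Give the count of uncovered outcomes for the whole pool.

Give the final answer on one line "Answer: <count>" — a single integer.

run #1 (p=5, r=2, z=2) records B1=F, B2=T, B3=S, B4=T, B4=F, B5=S, B5=E, B6=T, B7=T
run #2 (p=2, r=3, z=1) records B1=T, B4=F, B5=E, B6=F, B8=T
run #3 (p=2, r=1, z=0) records B1=T, B4=F, B5=E, B6=F, B8=T
run #4 (p=5, r=1, z=1) records B1=T, B4=F, B5=E, B6=T, B7=T
run #5 (p=7, r=2, z=2) records B1=F, B2=F, B3=E, B4=F, B5=E, B6=T, B7=T
run #6 (p=2, r=2, z=2) records B1=F, B2=T, B3=S, B4=T, B4=F, B5=S, B5=E, B6=F, B8=F
run #7 (p=3, r=1, z=2) records B1=T, B4=F, B5=E, B6=T, B7=T
union over the pool: B1=T, B1=F, B2=T, B2=F, B3=S, B3=E, B4=T, B4=F, B5=S, B5=E, B6=T, B6=F, B7=T, B8=T, B8=F
uncovered (1 of 16): B7=F

Answer: 1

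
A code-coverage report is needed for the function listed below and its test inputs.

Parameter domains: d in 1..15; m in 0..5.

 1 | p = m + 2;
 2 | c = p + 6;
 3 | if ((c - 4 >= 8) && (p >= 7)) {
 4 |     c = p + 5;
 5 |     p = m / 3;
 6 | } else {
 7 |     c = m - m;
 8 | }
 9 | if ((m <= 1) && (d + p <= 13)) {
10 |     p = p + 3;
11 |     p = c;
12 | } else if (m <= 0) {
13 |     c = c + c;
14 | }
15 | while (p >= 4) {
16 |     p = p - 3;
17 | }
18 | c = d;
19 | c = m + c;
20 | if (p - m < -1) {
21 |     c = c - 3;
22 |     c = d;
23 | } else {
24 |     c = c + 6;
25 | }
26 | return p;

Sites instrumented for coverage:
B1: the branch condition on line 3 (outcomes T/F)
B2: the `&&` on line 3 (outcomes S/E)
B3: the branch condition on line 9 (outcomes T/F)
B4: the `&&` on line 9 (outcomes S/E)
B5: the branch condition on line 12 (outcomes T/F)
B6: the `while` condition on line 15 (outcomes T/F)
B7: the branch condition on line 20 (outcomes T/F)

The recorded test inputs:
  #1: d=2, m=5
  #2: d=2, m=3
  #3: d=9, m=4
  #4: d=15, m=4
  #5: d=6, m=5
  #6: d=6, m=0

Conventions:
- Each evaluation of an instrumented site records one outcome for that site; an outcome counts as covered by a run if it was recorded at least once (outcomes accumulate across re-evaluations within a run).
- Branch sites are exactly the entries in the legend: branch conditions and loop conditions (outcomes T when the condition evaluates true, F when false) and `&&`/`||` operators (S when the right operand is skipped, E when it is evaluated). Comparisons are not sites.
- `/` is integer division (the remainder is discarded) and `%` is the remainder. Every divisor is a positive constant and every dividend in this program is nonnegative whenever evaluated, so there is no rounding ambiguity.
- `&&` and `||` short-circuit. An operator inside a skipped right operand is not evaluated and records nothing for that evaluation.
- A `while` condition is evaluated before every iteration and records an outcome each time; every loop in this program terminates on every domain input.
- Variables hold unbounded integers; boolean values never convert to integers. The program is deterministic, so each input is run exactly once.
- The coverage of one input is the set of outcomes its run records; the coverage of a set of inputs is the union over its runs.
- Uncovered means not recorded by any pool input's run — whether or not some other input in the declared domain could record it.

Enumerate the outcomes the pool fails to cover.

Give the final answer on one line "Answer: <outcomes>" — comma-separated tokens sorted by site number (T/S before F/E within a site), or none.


run #1 (d=2, m=5) runs B2->E, B1->T, B4->S, B3->F, B5->F, B6->F, B7->T; records B1=T, B2=E, B3=F, B4=S, B5=F, B6=F, B7=T
run #2 (d=2, m=3) runs B2->S, B1->F, B4->S, B3->F, B5->F, B6->T, B6->F, B7->F; records B1=F, B2=S, B3=F, B4=S, B5=F, B6=T, B6=F, B7=F
run #3 (d=9, m=4) runs B2->E, B1->F, B4->S, B3->F, B5->F, B6->T, B6->F, B7->F; records B1=F, B2=E, B3=F, B4=S, B5=F, B6=T, B6=F, B7=F
run #4 (d=15, m=4) runs B2->E, B1->F, B4->S, B3->F, B5->F, B6->T, B6->F, B7->F; records B1=F, B2=E, B3=F, B4=S, B5=F, B6=T, B6=F, B7=F
run #5 (d=6, m=5) runs B2->E, B1->T, B4->S, B3->F, B5->F, B6->F, B7->T; records B1=T, B2=E, B3=F, B4=S, B5=F, B6=F, B7=T
run #6 (d=6, m=0) runs B2->S, B1->F, B4->E, B3->T, B6->F, B7->F; records B1=F, B2=S, B3=T, B4=E, B6=F, B7=F
union over the pool: B1=T, B1=F, B2=S, B2=E, B3=T, B3=F, B4=S, B4=E, B5=F, B6=T, B6=F, B7=T, B7=F
uncovered (1 of 14): B5=T
Answer: B5=T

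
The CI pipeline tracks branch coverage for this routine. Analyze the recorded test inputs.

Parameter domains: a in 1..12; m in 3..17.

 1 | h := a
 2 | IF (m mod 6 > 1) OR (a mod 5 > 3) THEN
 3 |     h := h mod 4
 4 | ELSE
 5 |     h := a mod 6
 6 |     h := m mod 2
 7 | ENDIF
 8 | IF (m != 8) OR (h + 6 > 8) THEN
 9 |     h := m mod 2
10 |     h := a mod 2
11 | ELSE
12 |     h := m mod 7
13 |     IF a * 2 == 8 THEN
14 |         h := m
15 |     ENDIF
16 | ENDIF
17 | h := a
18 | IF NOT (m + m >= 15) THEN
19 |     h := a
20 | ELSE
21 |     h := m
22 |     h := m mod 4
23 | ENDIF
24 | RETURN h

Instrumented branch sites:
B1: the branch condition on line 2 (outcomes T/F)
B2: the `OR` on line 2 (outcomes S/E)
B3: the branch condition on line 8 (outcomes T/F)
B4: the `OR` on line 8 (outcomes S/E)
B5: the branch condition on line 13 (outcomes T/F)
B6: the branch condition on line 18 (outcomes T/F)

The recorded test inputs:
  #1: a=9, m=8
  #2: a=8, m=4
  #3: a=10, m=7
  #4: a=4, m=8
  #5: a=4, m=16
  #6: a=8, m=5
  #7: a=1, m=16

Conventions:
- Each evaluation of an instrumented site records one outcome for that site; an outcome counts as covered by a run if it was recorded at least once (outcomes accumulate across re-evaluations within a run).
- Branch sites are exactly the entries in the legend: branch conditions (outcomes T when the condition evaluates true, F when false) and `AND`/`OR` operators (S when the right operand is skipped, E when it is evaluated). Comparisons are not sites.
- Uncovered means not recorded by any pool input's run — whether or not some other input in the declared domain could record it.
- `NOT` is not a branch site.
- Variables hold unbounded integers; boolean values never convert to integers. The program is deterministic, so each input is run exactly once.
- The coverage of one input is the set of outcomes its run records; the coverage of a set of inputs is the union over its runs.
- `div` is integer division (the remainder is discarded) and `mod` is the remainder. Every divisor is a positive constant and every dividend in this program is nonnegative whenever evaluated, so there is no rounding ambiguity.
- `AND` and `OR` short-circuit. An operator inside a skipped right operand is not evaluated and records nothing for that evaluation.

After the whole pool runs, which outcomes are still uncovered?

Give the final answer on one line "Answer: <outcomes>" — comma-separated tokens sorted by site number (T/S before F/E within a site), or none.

#1 (a=9, m=8) -> B2->S, B1->T, B4->E, B3->F, B5->F, B6->F; covered: B1=T, B2=S, B3=F, B4=E, B5=F, B6=F
#2 (a=8, m=4) -> B2->S, B1->T, B4->S, B3->T, B6->T; covered: B1=T, B2=S, B3=T, B4=S, B6=T
#3 (a=10, m=7) -> B2->E, B1->F, B4->S, B3->T, B6->T; covered: B1=F, B2=E, B3=T, B4=S, B6=T
#4 (a=4, m=8) -> B2->S, B1->T, B4->E, B3->F, B5->T, B6->F; covered: B1=T, B2=S, B3=F, B4=E, B5=T, B6=F
#5 (a=4, m=16) -> B2->S, B1->T, B4->S, B3->T, B6->F; covered: B1=T, B2=S, B3=T, B4=S, B6=F
#6 (a=8, m=5) -> B2->S, B1->T, B4->S, B3->T, B6->T; covered: B1=T, B2=S, B3=T, B4=S, B6=T
#7 (a=1, m=16) -> B2->S, B1->T, B4->S, B3->T, B6->F; covered: B1=T, B2=S, B3=T, B4=S, B6=F
union over the pool: B1=T, B1=F, B2=S, B2=E, B3=T, B3=F, B4=S, B4=E, B5=T, B5=F, B6=T, B6=F
uncovered (0 of 12): none

Answer: none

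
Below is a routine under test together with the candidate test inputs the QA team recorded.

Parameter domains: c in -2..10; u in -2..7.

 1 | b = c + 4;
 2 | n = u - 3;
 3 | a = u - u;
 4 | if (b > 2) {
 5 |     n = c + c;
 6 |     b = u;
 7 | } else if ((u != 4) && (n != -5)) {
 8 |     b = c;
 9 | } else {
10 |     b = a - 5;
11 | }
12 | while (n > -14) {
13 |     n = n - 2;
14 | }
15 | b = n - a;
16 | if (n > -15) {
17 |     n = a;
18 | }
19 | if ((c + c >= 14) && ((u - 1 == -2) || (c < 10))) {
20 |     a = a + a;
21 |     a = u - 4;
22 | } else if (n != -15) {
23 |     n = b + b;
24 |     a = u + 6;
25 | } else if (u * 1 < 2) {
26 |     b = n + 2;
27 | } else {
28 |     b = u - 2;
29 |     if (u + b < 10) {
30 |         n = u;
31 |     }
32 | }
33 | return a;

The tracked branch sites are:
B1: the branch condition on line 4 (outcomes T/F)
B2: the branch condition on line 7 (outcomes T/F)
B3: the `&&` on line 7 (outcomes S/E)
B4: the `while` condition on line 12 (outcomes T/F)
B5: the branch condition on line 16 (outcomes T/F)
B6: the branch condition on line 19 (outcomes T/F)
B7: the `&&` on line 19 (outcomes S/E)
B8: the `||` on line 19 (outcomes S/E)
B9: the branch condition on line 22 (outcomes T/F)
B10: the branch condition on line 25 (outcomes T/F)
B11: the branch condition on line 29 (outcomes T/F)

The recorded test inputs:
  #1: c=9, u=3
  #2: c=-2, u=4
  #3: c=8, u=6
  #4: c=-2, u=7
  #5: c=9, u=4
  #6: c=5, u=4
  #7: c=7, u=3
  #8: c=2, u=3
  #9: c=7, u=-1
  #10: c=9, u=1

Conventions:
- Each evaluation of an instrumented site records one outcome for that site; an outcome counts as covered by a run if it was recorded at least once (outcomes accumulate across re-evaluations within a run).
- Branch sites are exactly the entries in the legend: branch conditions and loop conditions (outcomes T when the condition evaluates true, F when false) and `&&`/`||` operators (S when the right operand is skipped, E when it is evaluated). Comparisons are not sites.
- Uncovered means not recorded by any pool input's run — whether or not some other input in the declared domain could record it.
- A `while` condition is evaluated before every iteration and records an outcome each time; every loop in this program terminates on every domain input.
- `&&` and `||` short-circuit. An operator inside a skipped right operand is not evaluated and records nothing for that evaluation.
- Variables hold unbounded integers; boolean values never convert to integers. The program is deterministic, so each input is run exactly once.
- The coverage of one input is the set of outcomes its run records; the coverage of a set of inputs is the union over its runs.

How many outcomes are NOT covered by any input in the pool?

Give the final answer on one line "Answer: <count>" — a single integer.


input #1, c=9, u=3: events B1->T, B4->T, B4->T, B4->T, B4->T, B4->T, B4->T, B4->T, B4->T, B4->T, B4->T, B4->T, B4->T, B4->T, ...; outcomes B1=T, B4=T, B4=F, B5=T, B6=T, B7=E, B8=E
input #2, c=-2, u=4: events B1->F, B3->S, B2->F, B4->T, B4->T, B4->T, B4->T, B4->T, B4->T, B4->T, B4->T, B4->F, B5->F, B7->S, ...; outcomes B1=F, B2=F, B3=S, B4=T, B4=F, B5=F, B6=F, B7=S, B9=F, B10=F, B11=T
input #3, c=8, u=6: events B1->T, B4->T, B4->T, B4->T, B4->T, B4->T, B4->T, B4->T, B4->T, B4->T, B4->T, B4->T, B4->T, B4->T, ...; outcomes B1=T, B4=T, B4=F, B5=T, B6=T, B7=E, B8=E
input #4, c=-2, u=7: events B1->F, B3->E, B2->T, B4->T, B4->T, B4->T, B4->T, B4->T, B4->T, B4->T, B4->T, B4->T, B4->F, B5->T, ...; outcomes B1=F, B2=T, B3=E, B4=T, B4=F, B5=T, B6=F, B7=S, B9=T
input #5, c=9, u=4: events B1->T, B4->T, B4->T, B4->T, B4->T, B4->T, B4->T, B4->T, B4->T, B4->T, B4->T, B4->T, B4->T, B4->T, ...; outcomes B1=T, B4=T, B4=F, B5=T, B6=T, B7=E, B8=E
input #6, c=5, u=4: events B1->T, B4->T, B4->T, B4->T, B4->T, B4->T, B4->T, B4->T, B4->T, B4->T, B4->T, B4->T, B4->T, B4->F, ...; outcomes B1=T, B4=T, B4=F, B5=T, B6=F, B7=S, B9=T
input #7, c=7, u=3: events B1->T, B4->T, B4->T, B4->T, B4->T, B4->T, B4->T, B4->T, B4->T, B4->T, B4->T, B4->T, B4->T, B4->T, ...; outcomes B1=T, B4=T, B4=F, B5=T, B6=T, B7=E, B8=E
input #8, c=2, u=3: events B1->T, B4->T, B4->T, B4->T, B4->T, B4->T, B4->T, B4->T, B4->T, B4->T, B4->F, B5->T, B7->S, B6->F, ...; outcomes B1=T, B4=T, B4=F, B5=T, B6=F, B7=S, B9=T
input #9, c=7, u=-1: events B1->T, B4->T, B4->T, B4->T, B4->T, B4->T, B4->T, B4->T, B4->T, B4->T, B4->T, B4->T, B4->T, B4->T, ...; outcomes B1=T, B4=T, B4=F, B5=T, B6=T, B7=E, B8=S
input #10, c=9, u=1: events B1->T, B4->T, B4->T, B4->T, B4->T, B4->T, B4->T, B4->T, B4->T, B4->T, B4->T, B4->T, B4->T, B4->T, ...; outcomes B1=T, B4=T, B4=F, B5=T, B6=T, B7=E, B8=E
union over the pool: B1=T, B1=F, B2=T, B2=F, B3=S, B3=E, B4=T, B4=F, B5=T, B5=F, B6=T, B6=F, B7=S, B7=E, B8=S, B8=E, B9=T, B9=F, B10=F, B11=T
uncovered (2 of 22): B10=T, B11=F
Answer: 2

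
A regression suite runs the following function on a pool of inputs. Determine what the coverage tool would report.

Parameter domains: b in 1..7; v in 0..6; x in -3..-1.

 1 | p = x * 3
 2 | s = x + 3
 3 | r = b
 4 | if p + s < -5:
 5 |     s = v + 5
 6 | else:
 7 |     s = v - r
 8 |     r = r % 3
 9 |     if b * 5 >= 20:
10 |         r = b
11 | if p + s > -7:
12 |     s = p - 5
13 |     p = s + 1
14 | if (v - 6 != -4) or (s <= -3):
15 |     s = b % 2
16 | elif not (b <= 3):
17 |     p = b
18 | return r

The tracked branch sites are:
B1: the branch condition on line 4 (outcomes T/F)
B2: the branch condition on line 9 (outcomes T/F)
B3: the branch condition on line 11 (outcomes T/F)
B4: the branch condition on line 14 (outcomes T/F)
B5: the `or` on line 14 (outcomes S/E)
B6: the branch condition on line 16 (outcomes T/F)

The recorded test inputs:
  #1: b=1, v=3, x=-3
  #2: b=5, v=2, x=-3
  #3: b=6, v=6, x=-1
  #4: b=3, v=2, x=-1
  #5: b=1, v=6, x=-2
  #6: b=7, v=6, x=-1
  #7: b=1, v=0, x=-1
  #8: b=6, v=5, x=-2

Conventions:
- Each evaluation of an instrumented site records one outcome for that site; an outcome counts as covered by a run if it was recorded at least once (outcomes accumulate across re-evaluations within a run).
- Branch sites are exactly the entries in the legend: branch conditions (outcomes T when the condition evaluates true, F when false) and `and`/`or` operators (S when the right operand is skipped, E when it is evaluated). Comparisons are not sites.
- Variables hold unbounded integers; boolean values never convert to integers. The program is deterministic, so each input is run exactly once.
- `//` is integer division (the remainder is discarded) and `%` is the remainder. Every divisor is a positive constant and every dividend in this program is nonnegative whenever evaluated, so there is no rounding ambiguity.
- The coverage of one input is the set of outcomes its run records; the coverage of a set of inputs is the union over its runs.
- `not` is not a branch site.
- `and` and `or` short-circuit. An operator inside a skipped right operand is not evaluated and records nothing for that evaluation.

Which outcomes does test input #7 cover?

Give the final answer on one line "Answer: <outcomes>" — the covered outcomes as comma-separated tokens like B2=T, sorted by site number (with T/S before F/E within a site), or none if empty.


Simulating input #7 (b=1, v=0, x=-1) step by step:
  B1->F, B2->F, B3->T, B5->S, B4->T
deduplicating events, the covered set is: B1=F, B2=F, B3=T, B4=T, B5=S
Answer: B1=F, B2=F, B3=T, B4=T, B5=S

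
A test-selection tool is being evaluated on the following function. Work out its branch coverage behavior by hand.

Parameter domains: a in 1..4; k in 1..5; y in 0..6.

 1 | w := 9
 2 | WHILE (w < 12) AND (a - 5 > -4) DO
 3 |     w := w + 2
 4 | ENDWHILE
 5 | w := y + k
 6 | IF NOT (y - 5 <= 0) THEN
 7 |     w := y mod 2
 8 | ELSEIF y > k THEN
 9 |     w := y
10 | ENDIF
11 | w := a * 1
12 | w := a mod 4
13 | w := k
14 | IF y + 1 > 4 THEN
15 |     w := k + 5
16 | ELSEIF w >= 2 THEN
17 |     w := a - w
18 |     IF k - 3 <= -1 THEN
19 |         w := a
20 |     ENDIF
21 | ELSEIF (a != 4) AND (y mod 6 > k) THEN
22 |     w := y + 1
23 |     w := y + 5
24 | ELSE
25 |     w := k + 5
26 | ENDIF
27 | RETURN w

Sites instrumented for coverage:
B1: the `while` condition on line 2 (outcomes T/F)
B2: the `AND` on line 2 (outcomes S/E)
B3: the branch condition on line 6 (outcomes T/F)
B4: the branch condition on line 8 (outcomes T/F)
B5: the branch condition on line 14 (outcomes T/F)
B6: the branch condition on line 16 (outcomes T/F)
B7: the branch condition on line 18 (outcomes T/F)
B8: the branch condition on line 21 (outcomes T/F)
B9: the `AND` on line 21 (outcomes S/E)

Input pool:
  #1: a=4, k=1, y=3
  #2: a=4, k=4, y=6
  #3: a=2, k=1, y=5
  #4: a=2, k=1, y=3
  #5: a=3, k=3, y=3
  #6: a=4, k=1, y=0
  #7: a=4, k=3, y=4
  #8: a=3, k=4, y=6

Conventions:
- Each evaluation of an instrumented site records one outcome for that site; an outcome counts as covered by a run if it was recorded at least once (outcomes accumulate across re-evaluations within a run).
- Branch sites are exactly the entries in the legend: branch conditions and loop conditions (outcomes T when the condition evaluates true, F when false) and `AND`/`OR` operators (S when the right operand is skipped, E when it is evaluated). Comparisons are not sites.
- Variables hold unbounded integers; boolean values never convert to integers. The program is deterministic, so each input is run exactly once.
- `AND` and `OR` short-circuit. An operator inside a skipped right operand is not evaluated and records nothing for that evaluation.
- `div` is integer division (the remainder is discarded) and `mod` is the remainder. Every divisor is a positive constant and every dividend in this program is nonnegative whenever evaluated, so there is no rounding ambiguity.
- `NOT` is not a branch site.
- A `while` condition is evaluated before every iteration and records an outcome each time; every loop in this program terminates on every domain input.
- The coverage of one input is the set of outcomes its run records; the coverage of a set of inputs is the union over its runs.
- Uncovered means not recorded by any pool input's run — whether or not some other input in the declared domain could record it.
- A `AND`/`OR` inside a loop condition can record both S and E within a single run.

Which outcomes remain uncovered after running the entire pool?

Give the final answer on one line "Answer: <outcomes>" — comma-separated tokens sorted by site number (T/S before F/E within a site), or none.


input #1 (a=4, k=1, y=3): covers B1=T, B1=F, B2=S, B2=E, B3=F, B4=T, B5=F, B6=F, B8=F, B9=S
input #2 (a=4, k=4, y=6): covers B1=T, B1=F, B2=S, B2=E, B3=T, B5=T
input #3 (a=2, k=1, y=5): covers B1=T, B1=F, B2=S, B2=E, B3=F, B4=T, B5=T
input #4 (a=2, k=1, y=3): covers B1=T, B1=F, B2=S, B2=E, B3=F, B4=T, B5=F, B6=F, B8=T, B9=E
input #5 (a=3, k=3, y=3): covers B1=T, B1=F, B2=S, B2=E, B3=F, B4=F, B5=F, B6=T, B7=F
input #6 (a=4, k=1, y=0): covers B1=T, B1=F, B2=S, B2=E, B3=F, B4=F, B5=F, B6=F, B8=F, B9=S
input #7 (a=4, k=3, y=4): covers B1=T, B1=F, B2=S, B2=E, B3=F, B4=T, B5=T
input #8 (a=3, k=4, y=6): covers B1=T, B1=F, B2=S, B2=E, B3=T, B5=T
union over the pool: B1=T, B1=F, B2=S, B2=E, B3=T, B3=F, B4=T, B4=F, B5=T, B5=F, B6=T, B6=F, B7=F, B8=T, B8=F, B9=S, B9=E
uncovered (1 of 18): B7=T
Answer: B7=T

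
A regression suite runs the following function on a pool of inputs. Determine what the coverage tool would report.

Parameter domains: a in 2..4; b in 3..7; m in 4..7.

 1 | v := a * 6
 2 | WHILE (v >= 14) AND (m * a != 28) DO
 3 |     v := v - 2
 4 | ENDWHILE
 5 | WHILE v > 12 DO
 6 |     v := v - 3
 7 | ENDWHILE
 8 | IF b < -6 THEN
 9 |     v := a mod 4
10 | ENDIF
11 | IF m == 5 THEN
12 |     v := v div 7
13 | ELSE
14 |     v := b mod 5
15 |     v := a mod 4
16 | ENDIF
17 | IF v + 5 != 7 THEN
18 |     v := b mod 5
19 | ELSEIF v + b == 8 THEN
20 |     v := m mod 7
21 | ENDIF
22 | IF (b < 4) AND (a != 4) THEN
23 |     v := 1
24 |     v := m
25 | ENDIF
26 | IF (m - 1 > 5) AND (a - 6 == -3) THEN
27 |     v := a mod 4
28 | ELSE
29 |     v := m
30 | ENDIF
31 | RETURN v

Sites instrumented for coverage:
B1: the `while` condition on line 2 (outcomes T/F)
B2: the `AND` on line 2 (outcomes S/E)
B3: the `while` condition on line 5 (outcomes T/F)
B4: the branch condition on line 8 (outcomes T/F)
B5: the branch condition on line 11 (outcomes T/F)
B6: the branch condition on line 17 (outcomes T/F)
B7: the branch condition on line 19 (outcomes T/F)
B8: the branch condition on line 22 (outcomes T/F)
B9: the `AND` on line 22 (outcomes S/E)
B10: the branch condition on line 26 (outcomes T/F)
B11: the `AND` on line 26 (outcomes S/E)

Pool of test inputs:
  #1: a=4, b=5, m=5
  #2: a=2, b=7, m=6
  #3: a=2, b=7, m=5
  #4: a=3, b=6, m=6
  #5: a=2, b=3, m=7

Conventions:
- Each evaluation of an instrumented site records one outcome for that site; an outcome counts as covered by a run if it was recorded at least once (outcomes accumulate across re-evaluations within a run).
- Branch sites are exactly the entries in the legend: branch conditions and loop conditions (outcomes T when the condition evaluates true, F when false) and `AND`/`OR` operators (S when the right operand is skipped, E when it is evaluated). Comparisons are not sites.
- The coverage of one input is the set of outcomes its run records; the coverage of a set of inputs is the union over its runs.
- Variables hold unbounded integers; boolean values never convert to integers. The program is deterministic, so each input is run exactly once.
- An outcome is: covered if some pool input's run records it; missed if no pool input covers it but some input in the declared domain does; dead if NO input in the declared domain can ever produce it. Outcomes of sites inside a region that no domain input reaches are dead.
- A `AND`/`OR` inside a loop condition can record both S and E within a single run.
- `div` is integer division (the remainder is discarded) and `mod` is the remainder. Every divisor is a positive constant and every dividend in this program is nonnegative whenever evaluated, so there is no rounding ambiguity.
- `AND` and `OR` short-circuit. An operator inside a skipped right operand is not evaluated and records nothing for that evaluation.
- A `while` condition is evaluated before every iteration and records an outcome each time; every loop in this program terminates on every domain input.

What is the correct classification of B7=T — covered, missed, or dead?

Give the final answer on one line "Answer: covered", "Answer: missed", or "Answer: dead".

no pool input records B7=T
but domain input (a=2, b=6, m=4) does record it -> reachable, so missed

Answer: missed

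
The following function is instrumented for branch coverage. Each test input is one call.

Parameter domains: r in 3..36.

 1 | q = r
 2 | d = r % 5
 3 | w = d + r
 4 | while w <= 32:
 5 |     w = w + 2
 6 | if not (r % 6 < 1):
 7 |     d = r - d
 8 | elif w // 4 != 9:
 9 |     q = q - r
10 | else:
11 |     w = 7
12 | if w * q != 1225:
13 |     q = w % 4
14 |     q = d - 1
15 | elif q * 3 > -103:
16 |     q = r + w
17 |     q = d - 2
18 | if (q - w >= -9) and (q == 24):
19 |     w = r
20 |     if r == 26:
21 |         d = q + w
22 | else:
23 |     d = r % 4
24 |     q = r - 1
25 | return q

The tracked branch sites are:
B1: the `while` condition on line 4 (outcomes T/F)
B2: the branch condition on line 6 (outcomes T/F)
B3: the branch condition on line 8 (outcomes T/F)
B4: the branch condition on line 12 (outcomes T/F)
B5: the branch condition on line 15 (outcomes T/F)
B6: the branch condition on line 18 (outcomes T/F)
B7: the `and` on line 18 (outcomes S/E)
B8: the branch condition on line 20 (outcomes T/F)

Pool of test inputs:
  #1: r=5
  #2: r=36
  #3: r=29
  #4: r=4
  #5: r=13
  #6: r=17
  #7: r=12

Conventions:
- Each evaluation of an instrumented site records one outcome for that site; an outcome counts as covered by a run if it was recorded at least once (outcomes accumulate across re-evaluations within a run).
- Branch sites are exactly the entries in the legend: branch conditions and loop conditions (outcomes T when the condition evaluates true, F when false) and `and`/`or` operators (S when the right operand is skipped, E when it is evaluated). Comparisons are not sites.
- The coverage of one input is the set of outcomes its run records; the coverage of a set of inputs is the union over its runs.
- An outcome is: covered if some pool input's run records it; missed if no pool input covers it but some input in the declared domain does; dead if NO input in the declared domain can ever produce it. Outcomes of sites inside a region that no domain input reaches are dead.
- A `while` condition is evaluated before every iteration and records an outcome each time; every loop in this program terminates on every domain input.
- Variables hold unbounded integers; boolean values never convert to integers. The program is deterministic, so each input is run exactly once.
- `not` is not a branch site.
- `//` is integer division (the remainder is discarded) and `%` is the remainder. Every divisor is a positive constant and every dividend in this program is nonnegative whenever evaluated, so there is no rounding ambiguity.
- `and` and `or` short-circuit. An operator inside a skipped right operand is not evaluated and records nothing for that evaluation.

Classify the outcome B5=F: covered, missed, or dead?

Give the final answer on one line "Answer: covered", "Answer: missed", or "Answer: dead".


no pool input records B5=F
checking all 34 inputs in the declared domain: B5=F is never recorded -> dead
Answer: dead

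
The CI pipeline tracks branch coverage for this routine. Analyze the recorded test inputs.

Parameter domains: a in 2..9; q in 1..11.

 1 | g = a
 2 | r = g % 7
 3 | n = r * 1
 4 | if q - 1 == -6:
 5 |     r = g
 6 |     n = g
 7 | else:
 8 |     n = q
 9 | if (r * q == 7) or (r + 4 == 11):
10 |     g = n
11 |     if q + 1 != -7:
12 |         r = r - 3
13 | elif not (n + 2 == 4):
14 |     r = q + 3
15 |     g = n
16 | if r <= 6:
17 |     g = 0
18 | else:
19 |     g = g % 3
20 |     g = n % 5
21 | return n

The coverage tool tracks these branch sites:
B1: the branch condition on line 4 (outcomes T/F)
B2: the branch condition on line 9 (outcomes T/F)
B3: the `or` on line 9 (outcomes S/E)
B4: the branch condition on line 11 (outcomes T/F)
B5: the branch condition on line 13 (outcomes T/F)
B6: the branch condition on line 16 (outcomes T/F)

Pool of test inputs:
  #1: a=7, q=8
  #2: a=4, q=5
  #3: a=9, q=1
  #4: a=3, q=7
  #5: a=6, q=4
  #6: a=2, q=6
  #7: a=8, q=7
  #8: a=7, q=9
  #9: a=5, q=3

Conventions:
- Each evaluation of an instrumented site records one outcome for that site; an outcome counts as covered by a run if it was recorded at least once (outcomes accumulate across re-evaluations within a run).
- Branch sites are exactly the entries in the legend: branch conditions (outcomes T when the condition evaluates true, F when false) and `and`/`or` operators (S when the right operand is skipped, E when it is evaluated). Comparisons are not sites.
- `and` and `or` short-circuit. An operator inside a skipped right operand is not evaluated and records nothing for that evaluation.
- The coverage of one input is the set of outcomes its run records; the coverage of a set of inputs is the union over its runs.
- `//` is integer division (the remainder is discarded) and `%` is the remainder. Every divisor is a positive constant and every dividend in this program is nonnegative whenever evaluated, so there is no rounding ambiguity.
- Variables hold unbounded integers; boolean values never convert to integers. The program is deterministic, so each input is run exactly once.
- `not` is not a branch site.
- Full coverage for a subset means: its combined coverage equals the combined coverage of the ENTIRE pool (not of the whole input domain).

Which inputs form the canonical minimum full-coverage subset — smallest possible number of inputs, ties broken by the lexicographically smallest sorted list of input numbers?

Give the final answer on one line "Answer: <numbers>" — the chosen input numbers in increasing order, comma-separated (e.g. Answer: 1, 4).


input #1 (a=7, q=8): events B1->F, B3->E, B2->F, B5->T, B6->F; covers B1=F, B2=F, B3=E, B5=T, B6=F
input #2 (a=4, q=5): events B1->F, B3->E, B2->F, B5->T, B6->F; covers B1=F, B2=F, B3=E, B5=T, B6=F
input #3 (a=9, q=1): events B1->F, B3->E, B2->F, B5->T, B6->T; covers B1=F, B2=F, B3=E, B5=T, B6=T
input #4 (a=3, q=7): events B1->F, B3->E, B2->F, B5->T, B6->F; covers B1=F, B2=F, B3=E, B5=T, B6=F
input #5 (a=6, q=4): events B1->F, B3->E, B2->F, B5->T, B6->F; covers B1=F, B2=F, B3=E, B5=T, B6=F
input #6 (a=2, q=6): events B1->F, B3->E, B2->F, B5->T, B6->F; covers B1=F, B2=F, B3=E, B5=T, B6=F
input #7 (a=8, q=7): events B1->F, B3->S, B2->T, B4->T, B6->T; covers B1=F, B2=T, B3=S, B4=T, B6=T
input #8 (a=7, q=9): events B1->F, B3->E, B2->F, B5->T, B6->F; covers B1=F, B2=F, B3=E, B5=T, B6=F
input #9 (a=5, q=3): events B1->F, B3->E, B2->F, B5->T, B6->T; covers B1=F, B2=F, B3=E, B5=T, B6=T
pool-wide coverage (9 outcomes): B1=F, B2=T, B2=F, B3=S, B3=E, B4=T, B5=T, B6=T, B6=F
no size-1 subset reaches all 9 outcomes (best union: 5/9)
inputs {1, 7} (size 2) cover everything; no size-2 subset with a lexicographically smaller index list covers all 9
Answer: 1, 7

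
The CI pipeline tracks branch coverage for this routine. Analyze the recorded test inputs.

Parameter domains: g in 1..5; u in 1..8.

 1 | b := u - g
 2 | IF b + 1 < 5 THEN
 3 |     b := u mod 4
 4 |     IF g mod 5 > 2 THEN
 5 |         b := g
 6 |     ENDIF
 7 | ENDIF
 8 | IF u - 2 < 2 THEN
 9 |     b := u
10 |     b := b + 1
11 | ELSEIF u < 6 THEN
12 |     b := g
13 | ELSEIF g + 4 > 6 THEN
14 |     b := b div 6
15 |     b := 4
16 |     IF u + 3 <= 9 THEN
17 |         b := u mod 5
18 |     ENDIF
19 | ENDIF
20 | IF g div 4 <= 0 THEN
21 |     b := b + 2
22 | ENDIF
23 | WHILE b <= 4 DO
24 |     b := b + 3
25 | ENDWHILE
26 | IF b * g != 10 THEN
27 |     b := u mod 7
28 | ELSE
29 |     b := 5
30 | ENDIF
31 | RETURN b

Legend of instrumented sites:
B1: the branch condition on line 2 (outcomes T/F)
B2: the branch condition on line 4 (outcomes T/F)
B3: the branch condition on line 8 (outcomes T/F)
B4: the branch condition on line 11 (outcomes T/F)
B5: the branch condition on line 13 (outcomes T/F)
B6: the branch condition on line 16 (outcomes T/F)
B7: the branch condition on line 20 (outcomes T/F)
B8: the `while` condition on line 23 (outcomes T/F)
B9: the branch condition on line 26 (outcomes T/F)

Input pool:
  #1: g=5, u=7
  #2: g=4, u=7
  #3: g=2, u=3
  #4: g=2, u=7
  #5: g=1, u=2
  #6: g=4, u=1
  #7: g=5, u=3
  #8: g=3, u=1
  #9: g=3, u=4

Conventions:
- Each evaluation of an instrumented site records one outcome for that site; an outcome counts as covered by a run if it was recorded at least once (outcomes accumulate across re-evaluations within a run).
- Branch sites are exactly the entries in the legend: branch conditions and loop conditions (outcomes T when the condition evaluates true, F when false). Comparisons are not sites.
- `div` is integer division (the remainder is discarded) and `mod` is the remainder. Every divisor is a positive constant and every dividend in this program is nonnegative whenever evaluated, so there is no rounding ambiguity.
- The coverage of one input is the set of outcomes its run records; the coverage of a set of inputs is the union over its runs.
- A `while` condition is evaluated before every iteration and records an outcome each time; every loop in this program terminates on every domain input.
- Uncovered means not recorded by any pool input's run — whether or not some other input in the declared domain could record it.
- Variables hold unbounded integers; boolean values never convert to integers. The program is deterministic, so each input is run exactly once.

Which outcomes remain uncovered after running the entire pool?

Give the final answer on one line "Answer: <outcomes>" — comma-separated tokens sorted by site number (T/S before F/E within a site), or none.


run #1 (g=5, u=7) runs B1->T, B2->F, B3->F, B4->F, B5->T, B6->F, B7->F, B8->T, B8->F, B9->T; records B1=T, B2=F, B3=F, B4=F, B5=T, B6=F, B7=F, B8=T, B8=F, B9=T
run #2 (g=4, u=7) runs B1->T, B2->T, B3->F, B4->F, B5->T, B6->F, B7->F, B8->T, B8->F, B9->T; records B1=T, B2=T, B3=F, B4=F, B5=T, B6=F, B7=F, B8=T, B8=F, B9=T
run #3 (g=2, u=3) runs B1->T, B2->F, B3->T, B7->T, B8->F, B9->T; records B1=T, B2=F, B3=T, B7=T, B8=F, B9=T
run #4 (g=2, u=7) runs B1->F, B3->F, B4->F, B5->F, B7->T, B8->F, B9->T; records B1=F, B3=F, B4=F, B5=F, B7=T, B8=F, B9=T
run #5 (g=1, u=2) runs B1->T, B2->F, B3->T, B7->T, B8->F, B9->T; records B1=T, B2=F, B3=T, B7=T, B8=F, B9=T
run #6 (g=4, u=1) runs B1->T, B2->T, B3->T, B7->F, B8->T, B8->F, B9->T; records B1=T, B2=T, B3=T, B7=F, B8=T, B8=F, B9=T
run #7 (g=5, u=3) runs B1->T, B2->F, B3->T, B7->F, B8->T, B8->F, B9->T; records B1=T, B2=F, B3=T, B7=F, B8=T, B8=F, B9=T
run #8 (g=3, u=1) runs B1->T, B2->T, B3->T, B7->T, B8->T, B8->F, B9->T; records B1=T, B2=T, B3=T, B7=T, B8=T, B8=F, B9=T
run #9 (g=3, u=4) runs B1->T, B2->T, B3->F, B4->T, B7->T, B8->F, B9->T; records B1=T, B2=T, B3=F, B4=T, B7=T, B8=F, B9=T
union over the pool: B1=T, B1=F, B2=T, B2=F, B3=T, B3=F, B4=T, B4=F, B5=T, B5=F, B6=F, B7=T, B7=F, B8=T, B8=F, B9=T
uncovered (2 of 18): B6=T, B9=F
Answer: B6=T, B9=F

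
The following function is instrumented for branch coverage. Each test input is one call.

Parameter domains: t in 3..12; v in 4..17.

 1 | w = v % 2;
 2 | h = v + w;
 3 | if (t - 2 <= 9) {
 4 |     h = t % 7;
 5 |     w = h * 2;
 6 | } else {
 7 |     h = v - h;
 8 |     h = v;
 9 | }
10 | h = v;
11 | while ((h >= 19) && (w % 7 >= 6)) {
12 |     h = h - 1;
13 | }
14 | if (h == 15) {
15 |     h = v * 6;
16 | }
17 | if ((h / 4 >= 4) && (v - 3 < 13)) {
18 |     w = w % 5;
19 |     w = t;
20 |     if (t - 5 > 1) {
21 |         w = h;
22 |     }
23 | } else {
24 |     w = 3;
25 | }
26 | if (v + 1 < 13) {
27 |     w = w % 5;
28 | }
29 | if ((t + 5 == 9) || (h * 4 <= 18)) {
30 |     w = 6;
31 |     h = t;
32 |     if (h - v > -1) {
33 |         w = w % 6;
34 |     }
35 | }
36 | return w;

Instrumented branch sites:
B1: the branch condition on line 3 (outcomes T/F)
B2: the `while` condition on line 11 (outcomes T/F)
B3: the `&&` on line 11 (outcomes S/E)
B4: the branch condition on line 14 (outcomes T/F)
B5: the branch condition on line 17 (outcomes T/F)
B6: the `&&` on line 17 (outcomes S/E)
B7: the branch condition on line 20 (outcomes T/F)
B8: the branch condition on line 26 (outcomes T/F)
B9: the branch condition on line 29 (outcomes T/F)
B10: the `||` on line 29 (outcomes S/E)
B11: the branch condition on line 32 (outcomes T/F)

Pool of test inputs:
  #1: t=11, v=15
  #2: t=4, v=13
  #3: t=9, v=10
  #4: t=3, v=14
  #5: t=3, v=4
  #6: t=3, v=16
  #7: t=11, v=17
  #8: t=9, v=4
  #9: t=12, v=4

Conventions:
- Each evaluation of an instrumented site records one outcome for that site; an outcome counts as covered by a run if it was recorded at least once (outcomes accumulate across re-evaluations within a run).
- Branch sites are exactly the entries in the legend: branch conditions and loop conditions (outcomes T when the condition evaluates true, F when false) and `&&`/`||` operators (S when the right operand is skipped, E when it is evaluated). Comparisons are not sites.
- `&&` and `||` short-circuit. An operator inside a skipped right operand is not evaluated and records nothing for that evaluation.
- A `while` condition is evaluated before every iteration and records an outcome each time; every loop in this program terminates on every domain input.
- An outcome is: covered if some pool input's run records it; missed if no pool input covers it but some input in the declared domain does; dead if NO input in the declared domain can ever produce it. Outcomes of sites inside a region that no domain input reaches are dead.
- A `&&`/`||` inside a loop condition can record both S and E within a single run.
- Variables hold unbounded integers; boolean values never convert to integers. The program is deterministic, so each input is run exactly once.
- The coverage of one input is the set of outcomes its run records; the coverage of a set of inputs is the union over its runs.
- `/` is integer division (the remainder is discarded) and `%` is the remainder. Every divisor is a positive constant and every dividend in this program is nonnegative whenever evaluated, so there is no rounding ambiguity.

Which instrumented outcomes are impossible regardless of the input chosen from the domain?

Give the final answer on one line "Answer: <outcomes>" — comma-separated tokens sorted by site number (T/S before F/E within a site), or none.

running all 140 domain inputs and tallying outcomes:
  B2=T: no domain input ever produces it -> dead
  B3=E: no domain input ever produces it -> dead
  reachable outcomes have witnesses, e.g. B1=T (e.g. t=3, v=4), B1=F (e.g. t=12, v=4), B2=F (e.g. t=3, v=4), B3=S (e.g. t=3, v=4)

Answer: B2=T, B3=E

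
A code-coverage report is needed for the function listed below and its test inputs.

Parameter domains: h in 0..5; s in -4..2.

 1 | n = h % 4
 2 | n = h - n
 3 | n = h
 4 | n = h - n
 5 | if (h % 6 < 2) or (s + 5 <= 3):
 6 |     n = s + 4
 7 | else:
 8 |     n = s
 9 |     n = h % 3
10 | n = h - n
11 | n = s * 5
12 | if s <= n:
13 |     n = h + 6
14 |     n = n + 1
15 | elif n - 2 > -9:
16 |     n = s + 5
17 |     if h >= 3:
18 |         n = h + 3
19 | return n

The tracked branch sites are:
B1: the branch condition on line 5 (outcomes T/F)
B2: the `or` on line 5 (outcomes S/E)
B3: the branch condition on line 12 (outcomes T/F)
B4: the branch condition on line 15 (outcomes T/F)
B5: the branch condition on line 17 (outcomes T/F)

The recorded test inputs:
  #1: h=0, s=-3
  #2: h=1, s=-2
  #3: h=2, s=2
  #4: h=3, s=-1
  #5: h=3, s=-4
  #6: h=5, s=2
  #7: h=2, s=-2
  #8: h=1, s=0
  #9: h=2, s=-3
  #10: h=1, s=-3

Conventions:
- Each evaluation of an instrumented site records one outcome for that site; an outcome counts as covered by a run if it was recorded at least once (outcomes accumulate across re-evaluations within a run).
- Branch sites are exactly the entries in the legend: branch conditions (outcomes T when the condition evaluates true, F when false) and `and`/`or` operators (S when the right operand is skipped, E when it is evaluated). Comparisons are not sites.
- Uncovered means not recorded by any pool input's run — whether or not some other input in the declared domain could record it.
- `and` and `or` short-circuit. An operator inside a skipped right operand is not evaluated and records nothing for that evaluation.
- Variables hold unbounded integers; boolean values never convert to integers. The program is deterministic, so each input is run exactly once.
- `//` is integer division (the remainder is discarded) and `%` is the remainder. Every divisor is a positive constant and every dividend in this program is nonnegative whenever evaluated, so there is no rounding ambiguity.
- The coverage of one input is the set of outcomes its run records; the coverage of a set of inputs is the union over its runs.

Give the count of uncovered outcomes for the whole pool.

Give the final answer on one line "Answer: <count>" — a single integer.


input #1, h=0, s=-3: outcomes B1=T, B2=S, B3=F, B4=F
input #2, h=1, s=-2: outcomes B1=T, B2=S, B3=F, B4=F
input #3, h=2, s=2: outcomes B1=F, B2=E, B3=T
input #4, h=3, s=-1: outcomes B1=F, B2=E, B3=F, B4=T, B5=T
input #5, h=3, s=-4: outcomes B1=T, B2=E, B3=F, B4=F
input #6, h=5, s=2: outcomes B1=F, B2=E, B3=T
input #7, h=2, s=-2: outcomes B1=T, B2=E, B3=F, B4=F
input #8, h=1, s=0: outcomes B1=T, B2=S, B3=T
input #9, h=2, s=-3: outcomes B1=T, B2=E, B3=F, B4=F
input #10, h=1, s=-3: outcomes B1=T, B2=S, B3=F, B4=F
union over the pool: B1=T, B1=F, B2=S, B2=E, B3=T, B3=F, B4=T, B4=F, B5=T
uncovered (1 of 10): B5=F
Answer: 1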